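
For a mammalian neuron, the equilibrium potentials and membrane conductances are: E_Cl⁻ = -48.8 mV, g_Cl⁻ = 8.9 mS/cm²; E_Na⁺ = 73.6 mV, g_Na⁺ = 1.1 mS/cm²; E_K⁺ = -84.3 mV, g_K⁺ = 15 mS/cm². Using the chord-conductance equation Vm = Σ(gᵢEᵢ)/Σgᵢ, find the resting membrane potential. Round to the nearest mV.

-65 mV

Σ gᵢEᵢ = 8.9·(-48.8) + 1.1·(73.6) + 15·(-84.3) = -1617.86
Σ gᵢ = 8.9 + 1.1 + 15 = 25
Vm = -1617.86 / 25 = -64.71 mV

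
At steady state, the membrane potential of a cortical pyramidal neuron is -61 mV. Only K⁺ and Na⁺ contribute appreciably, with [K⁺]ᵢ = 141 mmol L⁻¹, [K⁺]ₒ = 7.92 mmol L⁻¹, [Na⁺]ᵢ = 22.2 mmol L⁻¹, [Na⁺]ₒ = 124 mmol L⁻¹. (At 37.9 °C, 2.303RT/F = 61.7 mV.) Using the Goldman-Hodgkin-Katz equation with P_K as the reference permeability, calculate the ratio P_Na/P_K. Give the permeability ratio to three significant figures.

0.0538

Let α = P_Na/P_K. GHK: Vm = 61.7·log₁₀[(Kₒ + α·Naₒ)/(Kᵢ + α·Naᵢ)].
10^(Vm/61.7) = 10^(-61.0/61.7) = 0.10265
So 0.10265·(Kᵢ + α·Naᵢ) = Kₒ + α·Naₒ → α = (0.10265·141.0 − 7.92) / (124.0 − 0.10265·22.2)
α = (14.47 − 7.92) / (124.0 − 2.279) = 6.553/121.7 = 0.05384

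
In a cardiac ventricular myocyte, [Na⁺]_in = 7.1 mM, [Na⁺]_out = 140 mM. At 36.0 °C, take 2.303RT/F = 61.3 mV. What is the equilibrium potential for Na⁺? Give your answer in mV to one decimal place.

E = (61.3/z) · log₁₀([Na⁺]_out/[Na⁺]_in) with z = +1.
= (61.3/1) · log₁₀(140/7.1) = 61.30 · log₁₀(19.72)
= 61.30 · (1.2949) = 79.38 mV

79.4 mV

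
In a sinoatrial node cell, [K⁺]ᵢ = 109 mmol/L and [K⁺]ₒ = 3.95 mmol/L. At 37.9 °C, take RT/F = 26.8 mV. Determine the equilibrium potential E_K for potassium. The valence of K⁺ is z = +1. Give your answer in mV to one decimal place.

-88.9 mV

E = (26.8/z) · ln([K⁺]_out/[K⁺]_in) with z = +1.
= (26.8/1) · ln(3.95/109) = 26.80 · ln(0.03624)
= 26.80 · (-3.3176) = -88.91 mV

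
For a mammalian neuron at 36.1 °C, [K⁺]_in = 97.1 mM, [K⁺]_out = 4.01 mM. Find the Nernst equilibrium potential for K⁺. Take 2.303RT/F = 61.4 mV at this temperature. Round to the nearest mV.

-85 mV

E = (61.4/z) · log₁₀([K⁺]_out/[K⁺]_in) with z = +1.
= (61.4/1) · log₁₀(4.01/97.1) = 61.40 · log₁₀(0.0413)
= 61.40 · (-1.3841) = -84.98 mV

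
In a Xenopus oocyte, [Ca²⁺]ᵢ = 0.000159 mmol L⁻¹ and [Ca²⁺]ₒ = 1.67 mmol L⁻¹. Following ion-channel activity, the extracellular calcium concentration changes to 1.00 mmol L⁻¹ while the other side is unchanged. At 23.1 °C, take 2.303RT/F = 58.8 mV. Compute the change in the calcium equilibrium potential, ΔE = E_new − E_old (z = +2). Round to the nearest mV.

E_old = (58.8/2)·log₁₀(1.67/0.000159) = 118.23 mV
E_new = (58.8/2)·log₁₀(1.00/0.000159) = 111.68 mV
ΔE = 111.68 − (118.23) = -6.55 mV

-7 mV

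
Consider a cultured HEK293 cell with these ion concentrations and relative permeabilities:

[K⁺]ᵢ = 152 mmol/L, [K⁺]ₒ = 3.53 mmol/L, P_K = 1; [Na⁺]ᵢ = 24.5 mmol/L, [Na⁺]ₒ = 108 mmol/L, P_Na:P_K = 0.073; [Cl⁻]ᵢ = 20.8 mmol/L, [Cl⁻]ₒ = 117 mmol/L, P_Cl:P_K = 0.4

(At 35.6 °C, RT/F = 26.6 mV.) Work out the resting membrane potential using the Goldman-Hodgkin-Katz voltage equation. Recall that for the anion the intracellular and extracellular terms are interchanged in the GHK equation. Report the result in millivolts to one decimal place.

-61.7 mV

Vm = 26.6 · ln[(Σ P·[cation]ₒ + Σ P·[anion]ᵢ) / (Σ P·[cation]ᵢ + Σ P·[anion]ₒ)]
Numerator = 1×3.53 + 0.073×108 + 0.4×20.8 = 19.73
Denominator = 1×152 + 0.073×24.5 + 0.4×117 = 200.6
Vm = 26.6 · ln(0.098381) = 26.6 × (-2.3189) = -61.68 mV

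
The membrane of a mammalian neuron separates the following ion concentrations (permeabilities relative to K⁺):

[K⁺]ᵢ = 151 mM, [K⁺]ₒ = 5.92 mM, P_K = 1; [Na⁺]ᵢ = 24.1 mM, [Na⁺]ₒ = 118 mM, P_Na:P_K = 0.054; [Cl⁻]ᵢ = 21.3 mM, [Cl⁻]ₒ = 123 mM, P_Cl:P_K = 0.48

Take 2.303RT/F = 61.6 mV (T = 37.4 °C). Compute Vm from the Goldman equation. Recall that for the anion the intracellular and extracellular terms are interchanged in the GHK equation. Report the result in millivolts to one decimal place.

-59.9 mV

Vm = 61.6 · log₁₀[(Σ P·[cation]ₒ + Σ P·[anion]ᵢ) / (Σ P·[cation]ᵢ + Σ P·[anion]ₒ)]
Numerator = 1×5.92 + 0.054×118 + 0.48×21.3 = 22.52
Denominator = 1×151 + 0.054×24.1 + 0.48×123 = 211.3
Vm = 61.6 · log₁₀(0.10654) = 61.6 × (-0.9725) = -59.91 mV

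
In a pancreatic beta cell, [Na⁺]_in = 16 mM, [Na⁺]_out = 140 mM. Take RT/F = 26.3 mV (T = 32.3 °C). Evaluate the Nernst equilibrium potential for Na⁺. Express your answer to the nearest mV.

E = (26.3/z) · ln([Na⁺]_out/[Na⁺]_in) with z = +1.
= (26.3/1) · ln(140/16) = 26.30 · ln(8.75)
= 26.30 · (2.1691) = 57.05 mV

57 mV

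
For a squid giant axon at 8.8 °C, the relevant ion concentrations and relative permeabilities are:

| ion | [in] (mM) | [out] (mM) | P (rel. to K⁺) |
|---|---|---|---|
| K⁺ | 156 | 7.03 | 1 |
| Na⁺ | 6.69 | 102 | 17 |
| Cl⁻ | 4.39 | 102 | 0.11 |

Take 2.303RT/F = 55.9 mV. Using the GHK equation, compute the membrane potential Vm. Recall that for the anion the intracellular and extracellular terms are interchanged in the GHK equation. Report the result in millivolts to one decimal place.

44.3 mV

Vm = 55.9 · log₁₀[(Σ P·[cation]ₒ + Σ P·[anion]ᵢ) / (Σ P·[cation]ᵢ + Σ P·[anion]ₒ)]
Numerator = 1×7.03 + 17×102 + 0.11×4.39 = 1742
Denominator = 1×156 + 17×6.69 + 0.11×102 = 281
Vm = 55.9 · log₁₀(6.1987) = 55.9 × (0.7923) = 44.29 mV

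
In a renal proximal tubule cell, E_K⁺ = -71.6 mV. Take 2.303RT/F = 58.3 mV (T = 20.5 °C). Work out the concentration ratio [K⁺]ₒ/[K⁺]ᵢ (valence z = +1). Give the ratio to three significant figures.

0.0591

log₁₀([out]/[in]) = E·z/(58.3) = -71.6 × 1 / 58.3 = -1.2281
[out]/[in] = 10^(-1.2281) = 0.05914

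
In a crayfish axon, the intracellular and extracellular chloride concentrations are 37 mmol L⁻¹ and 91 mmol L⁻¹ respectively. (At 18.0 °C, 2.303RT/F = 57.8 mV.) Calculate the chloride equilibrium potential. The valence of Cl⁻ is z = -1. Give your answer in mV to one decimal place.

-22.6 mV

E = (57.8/z) · log₁₀([Cl⁻]_out/[Cl⁻]_in) with z = -1.
For an anion, dividing by z = -1 reverses the sign.
= (57.8/-1) · log₁₀(91/37) = -57.80 · log₁₀(2.459)
= -57.80 · (0.3908) = -22.59 mV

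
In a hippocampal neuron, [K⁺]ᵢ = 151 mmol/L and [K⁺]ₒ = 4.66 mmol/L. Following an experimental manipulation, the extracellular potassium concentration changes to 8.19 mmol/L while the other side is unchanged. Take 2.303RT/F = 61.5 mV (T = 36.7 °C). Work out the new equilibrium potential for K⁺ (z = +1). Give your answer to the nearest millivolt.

-78 mV

After the shift: [K⁺]_out = 8.19, [K⁺]_in = 151 mmol/L.
E_new = (61.5/1)·log₁₀(8.19/151) = 61.50 · (-1.2657) = -77.84 mV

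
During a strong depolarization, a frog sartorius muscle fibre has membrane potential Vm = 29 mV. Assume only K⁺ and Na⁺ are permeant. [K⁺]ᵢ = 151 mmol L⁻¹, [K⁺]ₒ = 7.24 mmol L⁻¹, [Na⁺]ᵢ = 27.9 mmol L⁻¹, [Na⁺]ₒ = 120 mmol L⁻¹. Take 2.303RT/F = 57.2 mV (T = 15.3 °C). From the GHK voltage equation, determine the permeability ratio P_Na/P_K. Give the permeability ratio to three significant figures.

15.8

Let α = P_Na/P_K. GHK: Vm = 57.2·log₁₀[(Kₒ + α·Naₒ)/(Kᵢ + α·Naᵢ)].
10^(Vm/57.2) = 10^(29.0/57.2) = 3.2136
So 3.2136·(Kᵢ + α·Naᵢ) = Kₒ + α·Naₒ → α = (3.2136·151.0 − 7.24) / (120.0 − 3.2136·27.9)
α = (485.3 − 7.24) / (120.0 − 89.66) = 478/30.34 = 15.76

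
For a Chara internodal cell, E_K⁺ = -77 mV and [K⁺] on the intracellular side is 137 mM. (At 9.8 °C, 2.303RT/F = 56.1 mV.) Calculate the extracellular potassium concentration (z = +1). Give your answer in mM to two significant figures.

5.8 mM

Nernst: E = (56.1/1) · log₁₀([out]/[in]), so log₁₀([out]/[in]) = -77.0 × 1 / 56.1 = -1.3725.
[out]/[in] = 10^(-1.3725) = 0.04241.
[out] = 0.04241 × 137 = 5.81 mM.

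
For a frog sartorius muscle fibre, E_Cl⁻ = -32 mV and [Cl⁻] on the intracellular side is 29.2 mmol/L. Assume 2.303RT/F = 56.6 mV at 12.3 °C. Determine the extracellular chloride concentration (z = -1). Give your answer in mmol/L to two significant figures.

110 mmol/L

Nernst: E = (56.6/-1) · log₁₀([out]/[in]), so log₁₀([out]/[in]) = -32.0 × -1 / 56.6 = 0.5654.
[out]/[in] = 10^(0.5654) = 3.676.
[out] = 3.676 × 29.2 = 107.3 mmol/L.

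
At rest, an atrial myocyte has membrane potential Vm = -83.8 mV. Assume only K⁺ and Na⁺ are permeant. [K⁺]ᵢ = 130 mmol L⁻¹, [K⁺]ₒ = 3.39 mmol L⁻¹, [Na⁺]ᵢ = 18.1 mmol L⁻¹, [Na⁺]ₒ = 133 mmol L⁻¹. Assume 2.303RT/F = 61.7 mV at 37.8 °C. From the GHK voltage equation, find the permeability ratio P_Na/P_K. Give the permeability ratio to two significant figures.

Let α = P_Na/P_K. GHK: Vm = 61.7·log₁₀[(Kₒ + α·Naₒ)/(Kᵢ + α·Naᵢ)].
10^(Vm/61.7) = 10^(-83.8/61.7) = 0.043834
So 0.043834·(Kᵢ + α·Naᵢ) = Kₒ + α·Naₒ → α = (0.043834·130.0 − 3.39) / (133.0 − 0.043834·18.1)
α = (5.698 − 3.39) / (133.0 − 0.7934) = 2.308/132.2 = 0.01746

0.017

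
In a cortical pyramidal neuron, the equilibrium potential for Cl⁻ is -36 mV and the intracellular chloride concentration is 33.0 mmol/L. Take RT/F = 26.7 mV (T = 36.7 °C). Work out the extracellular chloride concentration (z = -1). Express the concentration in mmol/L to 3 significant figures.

Nernst: E = (26.7/-1) · ln([out]/[in]), so ln([out]/[in]) = -36.0 × -1 / 26.7 = 1.3483.
[out]/[in] = e^(1.3483) = 3.851.
[out] = 3.851 × 33.0 = 127.1 mmol/L.

127 mmol/L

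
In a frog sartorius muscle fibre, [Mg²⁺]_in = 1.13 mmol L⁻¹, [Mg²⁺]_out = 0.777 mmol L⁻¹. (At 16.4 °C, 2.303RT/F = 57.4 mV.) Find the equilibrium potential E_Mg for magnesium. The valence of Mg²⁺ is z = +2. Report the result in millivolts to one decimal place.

-4.7 mV

E = (57.4/z) · log₁₀([Mg²⁺]_out/[Mg²⁺]_in) with z = +2.
= (57.4/2) · log₁₀(0.777/1.13) = 28.70 · log₁₀(0.6876)
= 28.70 · (-0.1627) = -4.67 mV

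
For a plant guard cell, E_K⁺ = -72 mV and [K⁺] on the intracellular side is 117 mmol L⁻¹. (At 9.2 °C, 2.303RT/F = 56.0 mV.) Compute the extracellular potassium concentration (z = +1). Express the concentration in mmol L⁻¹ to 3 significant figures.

Nernst: E = (56.0/1) · log₁₀([out]/[in]), so log₁₀([out]/[in]) = -72.0 × 1 / 56.0 = -1.2857.
[out]/[in] = 10^(-1.2857) = 0.05179.
[out] = 0.05179 × 117 = 6.06 mmol L⁻¹.

6.06 mmol L⁻¹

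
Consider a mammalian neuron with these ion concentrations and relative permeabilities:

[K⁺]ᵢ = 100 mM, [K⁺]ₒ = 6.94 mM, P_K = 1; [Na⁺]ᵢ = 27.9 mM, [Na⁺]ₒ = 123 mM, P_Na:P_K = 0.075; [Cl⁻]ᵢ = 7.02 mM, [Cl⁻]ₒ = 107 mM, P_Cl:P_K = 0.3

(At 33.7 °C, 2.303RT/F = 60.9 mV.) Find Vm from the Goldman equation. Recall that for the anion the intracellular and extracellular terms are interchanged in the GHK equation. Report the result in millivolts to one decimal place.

-52.7 mV

Vm = 60.9 · log₁₀[(Σ P·[cation]ₒ + Σ P·[anion]ᵢ) / (Σ P·[cation]ᵢ + Σ P·[anion]ₒ)]
Numerator = 1×6.94 + 0.075×123 + 0.3×7.02 = 18.27
Denominator = 1×100 + 0.075×27.9 + 0.3×107 = 134.2
Vm = 60.9 · log₁₀(0.13616) = 60.9 × (-0.8660) = -52.74 mV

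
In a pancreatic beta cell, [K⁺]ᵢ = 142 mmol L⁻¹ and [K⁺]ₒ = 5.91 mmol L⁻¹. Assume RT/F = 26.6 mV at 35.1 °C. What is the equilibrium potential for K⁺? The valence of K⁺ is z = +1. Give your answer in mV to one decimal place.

E = (26.6/z) · ln([K⁺]_out/[K⁺]_in) with z = +1.
= (26.6/1) · ln(5.91/142) = 26.60 · ln(0.04162)
= 26.60 · (-3.1792) = -84.57 mV

-84.6 mV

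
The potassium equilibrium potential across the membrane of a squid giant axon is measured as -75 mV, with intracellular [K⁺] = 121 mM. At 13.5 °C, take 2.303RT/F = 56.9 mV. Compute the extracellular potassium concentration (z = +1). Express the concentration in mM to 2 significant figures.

5.8 mM

Nernst: E = (56.9/1) · log₁₀([out]/[in]), so log₁₀([out]/[in]) = -75.0 × 1 / 56.9 = -1.3181.
[out]/[in] = 10^(-1.3181) = 0.04807.
[out] = 0.04807 × 121 = 5.817 mM.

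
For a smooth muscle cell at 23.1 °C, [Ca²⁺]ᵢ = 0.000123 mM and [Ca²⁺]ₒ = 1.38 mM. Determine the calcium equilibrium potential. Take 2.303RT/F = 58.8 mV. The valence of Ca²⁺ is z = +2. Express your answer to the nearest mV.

119 mV

E = (58.8/z) · log₁₀([Ca²⁺]_out/[Ca²⁺]_in) with z = +2.
= (58.8/2) · log₁₀(1.38/0.000123) = 29.40 · log₁₀(1.122e+04)
= 29.40 · (4.0500) = 119.07 mV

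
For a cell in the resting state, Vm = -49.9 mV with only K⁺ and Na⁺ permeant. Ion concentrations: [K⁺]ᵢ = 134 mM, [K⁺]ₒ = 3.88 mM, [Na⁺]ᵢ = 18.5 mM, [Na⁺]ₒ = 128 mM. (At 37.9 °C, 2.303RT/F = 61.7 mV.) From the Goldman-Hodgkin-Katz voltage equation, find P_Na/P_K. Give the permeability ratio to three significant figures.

0.135

Let α = P_Na/P_K. GHK: Vm = 61.7·log₁₀[(Kₒ + α·Naₒ)/(Kᵢ + α·Naᵢ)].
10^(Vm/61.7) = 10^(-49.9/61.7) = 0.15533
So 0.15533·(Kᵢ + α·Naᵢ) = Kₒ + α·Naₒ → α = (0.15533·134.0 − 3.88) / (128.0 − 0.15533·18.5)
α = (20.81 − 3.88) / (128.0 − 2.874) = 16.93/125.1 = 0.1353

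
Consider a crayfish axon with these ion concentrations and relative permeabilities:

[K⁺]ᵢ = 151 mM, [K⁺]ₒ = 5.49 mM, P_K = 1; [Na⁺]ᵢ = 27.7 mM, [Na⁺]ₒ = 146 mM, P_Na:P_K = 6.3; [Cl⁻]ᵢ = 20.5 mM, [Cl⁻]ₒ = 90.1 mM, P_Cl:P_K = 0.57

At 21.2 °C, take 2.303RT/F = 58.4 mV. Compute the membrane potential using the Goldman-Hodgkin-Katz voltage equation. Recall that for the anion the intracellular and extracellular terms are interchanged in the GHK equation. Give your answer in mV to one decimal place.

Vm = 58.4 · log₁₀[(Σ P·[cation]ₒ + Σ P·[anion]ᵢ) / (Σ P·[cation]ᵢ + Σ P·[anion]ₒ)]
Numerator = 1×5.49 + 6.3×146 + 0.57×20.5 = 937
Denominator = 1×151 + 6.3×27.7 + 0.57×90.1 = 376.9
Vm = 58.4 · log₁₀(2.4862) = 58.4 × (0.3955) = 23.10 mV

23.1 mV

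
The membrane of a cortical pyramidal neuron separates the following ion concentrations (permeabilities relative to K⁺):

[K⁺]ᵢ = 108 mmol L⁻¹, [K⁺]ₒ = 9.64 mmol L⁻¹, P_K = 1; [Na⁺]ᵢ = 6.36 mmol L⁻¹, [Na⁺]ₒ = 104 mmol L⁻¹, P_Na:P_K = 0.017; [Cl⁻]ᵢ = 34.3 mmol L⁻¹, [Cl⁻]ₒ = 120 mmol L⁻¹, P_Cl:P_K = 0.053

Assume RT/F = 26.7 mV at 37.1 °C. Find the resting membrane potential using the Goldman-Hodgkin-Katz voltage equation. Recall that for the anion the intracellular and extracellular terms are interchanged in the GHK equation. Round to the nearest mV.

-58 mV

Vm = 26.7 · ln[(Σ P·[cation]ₒ + Σ P·[anion]ᵢ) / (Σ P·[cation]ᵢ + Σ P·[anion]ₒ)]
Numerator = 1×9.64 + 0.017×104 + 0.053×34.3 = 13.23
Denominator = 1×108 + 0.017×6.36 + 0.053×120 = 114.5
Vm = 26.7 · ln(0.11554) = 26.7 × (-2.1581) = -57.62 mV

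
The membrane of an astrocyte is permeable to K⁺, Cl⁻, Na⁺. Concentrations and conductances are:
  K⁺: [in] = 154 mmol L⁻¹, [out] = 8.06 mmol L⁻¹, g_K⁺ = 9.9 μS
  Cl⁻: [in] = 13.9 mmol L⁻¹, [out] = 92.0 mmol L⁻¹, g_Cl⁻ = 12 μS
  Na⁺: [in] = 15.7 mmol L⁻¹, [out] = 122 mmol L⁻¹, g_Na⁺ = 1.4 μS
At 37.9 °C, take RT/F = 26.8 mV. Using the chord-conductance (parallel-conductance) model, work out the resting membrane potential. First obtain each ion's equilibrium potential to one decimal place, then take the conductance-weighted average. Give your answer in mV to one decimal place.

-56.4 mV

E_K⁺ = (26.8/1)·ln(8.06/154) = -79.1 mV
E_Cl⁻ = (26.8/-1)·ln(92.0/13.9) = -50.6 mV
E_Na⁺ = (26.8/1)·ln(122/15.7) = 54.9 mV
Vm = (Σ gᵢEᵢ)/(Σ gᵢ) = (9.9·-79.1 + 12·-50.6 + 1.4·54.9) / (9.9 + 12 + 1.4)
= -1313.43 / 23.3 = -56.37 mV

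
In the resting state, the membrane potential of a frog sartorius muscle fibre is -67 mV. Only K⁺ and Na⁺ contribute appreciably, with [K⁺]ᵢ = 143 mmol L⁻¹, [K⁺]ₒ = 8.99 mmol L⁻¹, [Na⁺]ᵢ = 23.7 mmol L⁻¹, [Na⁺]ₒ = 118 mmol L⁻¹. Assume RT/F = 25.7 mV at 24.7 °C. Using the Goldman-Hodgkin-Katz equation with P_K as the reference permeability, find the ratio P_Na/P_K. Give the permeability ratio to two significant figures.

Let α = P_Na/P_K. GHK: Vm = 25.7·ln[(Kₒ + α·Naₒ)/(Kᵢ + α·Naᵢ)].
e^(Vm/25.7) = e^(-67.0/25.7) = 0.073755
So 0.073755·(Kᵢ + α·Naᵢ) = Kₒ + α·Naₒ → α = (0.073755·143.0 − 8.99) / (118.0 − 0.073755·23.7)
α = (10.55 − 8.99) / (118.0 − 1.748) = 1.557/116.3 = 0.01339

0.013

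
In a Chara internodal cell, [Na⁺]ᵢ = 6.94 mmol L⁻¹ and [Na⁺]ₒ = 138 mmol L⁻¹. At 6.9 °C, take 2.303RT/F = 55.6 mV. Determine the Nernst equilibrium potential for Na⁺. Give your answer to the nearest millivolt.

72 mV

E = (55.6/z) · log₁₀([Na⁺]_out/[Na⁺]_in) with z = +1.
= (55.6/1) · log₁₀(138/6.94) = 55.60 · log₁₀(19.88)
= 55.60 · (1.2985) = 72.20 mV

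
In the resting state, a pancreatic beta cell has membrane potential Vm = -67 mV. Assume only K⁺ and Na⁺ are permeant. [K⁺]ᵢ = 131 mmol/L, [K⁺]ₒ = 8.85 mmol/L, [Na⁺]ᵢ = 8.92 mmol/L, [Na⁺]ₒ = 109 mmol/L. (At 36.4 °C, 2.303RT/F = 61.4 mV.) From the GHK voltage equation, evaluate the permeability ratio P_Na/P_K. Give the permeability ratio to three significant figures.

Let α = P_Na/P_K. GHK: Vm = 61.4·log₁₀[(Kₒ + α·Naₒ)/(Kᵢ + α·Naᵢ)].
10^(Vm/61.4) = 10^(-67.0/61.4) = 0.081058
So 0.081058·(Kᵢ + α·Naᵢ) = Kₒ + α·Naₒ → α = (0.081058·131.0 − 8.85) / (109.0 − 0.081058·8.92)
α = (10.62 − 8.85) / (109.0 − 0.723) = 1.769/108.3 = 0.01633

0.0163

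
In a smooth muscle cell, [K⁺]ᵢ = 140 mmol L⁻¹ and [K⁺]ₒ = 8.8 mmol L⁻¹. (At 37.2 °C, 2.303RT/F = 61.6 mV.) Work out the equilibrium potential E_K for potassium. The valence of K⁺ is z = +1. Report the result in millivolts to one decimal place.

E = (61.6/z) · log₁₀([K⁺]_out/[K⁺]_in) with z = +1.
= (61.6/1) · log₁₀(8.8/140) = 61.60 · log₁₀(0.06286)
= 61.60 · (-1.2016) = -74.02 mV

-74.0 mV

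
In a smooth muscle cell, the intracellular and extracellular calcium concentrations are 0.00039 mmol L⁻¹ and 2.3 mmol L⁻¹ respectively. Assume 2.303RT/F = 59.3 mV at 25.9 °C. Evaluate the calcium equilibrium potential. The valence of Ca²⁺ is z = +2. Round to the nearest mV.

E = (59.3/z) · log₁₀([Ca²⁺]_out/[Ca²⁺]_in) with z = +2.
= (59.3/2) · log₁₀(2.3/0.00039) = 29.65 · log₁₀(5897)
= 29.65 · (3.7707) = 111.80 mV

112 mV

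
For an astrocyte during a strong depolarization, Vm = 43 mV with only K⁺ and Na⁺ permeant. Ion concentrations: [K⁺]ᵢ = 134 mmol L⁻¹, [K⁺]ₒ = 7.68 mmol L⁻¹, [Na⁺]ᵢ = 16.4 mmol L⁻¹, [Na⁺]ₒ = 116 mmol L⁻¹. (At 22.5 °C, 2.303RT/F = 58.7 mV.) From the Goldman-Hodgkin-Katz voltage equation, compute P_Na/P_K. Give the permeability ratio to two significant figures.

26

Let α = P_Na/P_K. GHK: Vm = 58.7·log₁₀[(Kₒ + α·Naₒ)/(Kᵢ + α·Naᵢ)].
10^(Vm/58.7) = 10^(43.0/58.7) = 5.4018
So 5.4018·(Kᵢ + α·Naᵢ) = Kₒ + α·Naₒ → α = (5.4018·134.0 − 7.68) / (116.0 − 5.4018·16.4)
α = (723.8 − 7.68) / (116.0 − 88.59) = 716.2/27.41 = 26.13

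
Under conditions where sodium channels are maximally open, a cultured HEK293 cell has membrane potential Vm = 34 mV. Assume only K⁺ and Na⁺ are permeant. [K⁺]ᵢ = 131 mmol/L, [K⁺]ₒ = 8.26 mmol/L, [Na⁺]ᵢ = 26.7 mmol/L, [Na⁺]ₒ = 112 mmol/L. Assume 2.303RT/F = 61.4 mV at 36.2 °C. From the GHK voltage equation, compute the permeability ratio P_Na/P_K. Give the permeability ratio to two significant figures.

Let α = P_Na/P_K. GHK: Vm = 61.4·log₁₀[(Kₒ + α·Naₒ)/(Kᵢ + α·Naᵢ)].
10^(Vm/61.4) = 10^(34.0/61.4) = 3.5789
So 3.5789·(Kᵢ + α·Naᵢ) = Kₒ + α·Naₒ → α = (3.5789·131.0 − 8.26) / (112.0 − 3.5789·26.7)
α = (468.8 − 8.26) / (112.0 − 95.56) = 460.6/16.44 = 28.01

28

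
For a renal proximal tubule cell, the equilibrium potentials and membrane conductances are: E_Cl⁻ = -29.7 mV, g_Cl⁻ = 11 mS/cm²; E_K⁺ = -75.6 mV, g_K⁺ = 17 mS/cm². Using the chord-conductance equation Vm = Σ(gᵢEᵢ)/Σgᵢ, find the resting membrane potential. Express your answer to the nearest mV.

-58 mV

Σ gᵢEᵢ = 11·(-29.7) + 17·(-75.6) = -1611.90
Σ gᵢ = 11 + 17 = 28
Vm = -1611.90 / 28 = -57.57 mV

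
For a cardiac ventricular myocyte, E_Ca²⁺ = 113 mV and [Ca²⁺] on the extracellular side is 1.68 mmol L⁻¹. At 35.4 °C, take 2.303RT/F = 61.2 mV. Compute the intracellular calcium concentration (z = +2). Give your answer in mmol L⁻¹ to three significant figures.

Nernst: E = (61.2/2) · log₁₀([out]/[in]), so log₁₀([out]/[in]) = 113.0 × 2 / 61.2 = 3.6928.
[out]/[in] = 10^(3.6928) = 4930.
[in] = 1.68 / 4930 = 0.0003408 mmol L⁻¹.

0.000341 mmol L⁻¹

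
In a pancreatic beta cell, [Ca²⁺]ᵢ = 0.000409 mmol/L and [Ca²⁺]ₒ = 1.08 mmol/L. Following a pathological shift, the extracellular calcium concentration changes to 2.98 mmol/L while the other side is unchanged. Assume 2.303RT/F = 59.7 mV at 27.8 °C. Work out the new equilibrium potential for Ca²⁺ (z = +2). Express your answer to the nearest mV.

115 mV

After the shift: [Ca²⁺]_out = 2.98, [Ca²⁺]_in = 0.000409 mmol/L.
E_new = (59.7/2)·log₁₀(2.98/0.000409) = 29.85 · (3.8625) = 115.30 mV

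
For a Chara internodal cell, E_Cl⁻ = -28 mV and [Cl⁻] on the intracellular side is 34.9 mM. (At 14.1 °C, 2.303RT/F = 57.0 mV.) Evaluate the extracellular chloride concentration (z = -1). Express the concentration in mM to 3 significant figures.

108 mM

Nernst: E = (57.0/-1) · log₁₀([out]/[in]), so log₁₀([out]/[in]) = -28.0 × -1 / 57.0 = 0.4912.
[out]/[in] = 10^(0.4912) = 3.099.
[out] = 3.099 × 34.9 = 108.2 mM.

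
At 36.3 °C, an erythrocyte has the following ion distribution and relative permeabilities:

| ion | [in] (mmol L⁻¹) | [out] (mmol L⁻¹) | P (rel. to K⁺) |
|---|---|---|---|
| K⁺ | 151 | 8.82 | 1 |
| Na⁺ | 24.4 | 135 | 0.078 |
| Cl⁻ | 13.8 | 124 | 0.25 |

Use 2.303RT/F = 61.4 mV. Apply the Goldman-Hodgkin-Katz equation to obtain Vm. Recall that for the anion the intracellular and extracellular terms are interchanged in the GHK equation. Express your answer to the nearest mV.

-56 mV

Vm = 61.4 · log₁₀[(Σ P·[cation]ₒ + Σ P·[anion]ᵢ) / (Σ P·[cation]ᵢ + Σ P·[anion]ₒ)]
Numerator = 1×8.82 + 0.078×135 + 0.25×13.8 = 22.8
Denominator = 1×151 + 0.078×24.4 + 0.25×124 = 183.9
Vm = 61.4 · log₁₀(0.12398) = 61.4 × (-0.9067) = -55.67 mV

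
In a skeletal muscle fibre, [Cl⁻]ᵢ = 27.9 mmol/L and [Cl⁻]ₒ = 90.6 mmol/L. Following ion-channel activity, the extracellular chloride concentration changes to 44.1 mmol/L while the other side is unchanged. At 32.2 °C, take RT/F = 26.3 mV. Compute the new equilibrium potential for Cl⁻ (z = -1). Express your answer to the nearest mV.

-12 mV

After the shift: [Cl⁻]_out = 44.1, [Cl⁻]_in = 27.9 mmol/L.
E_new = (26.3/-1)·ln(44.1/27.9) = -26.30 · (0.4578) = -12.04 mV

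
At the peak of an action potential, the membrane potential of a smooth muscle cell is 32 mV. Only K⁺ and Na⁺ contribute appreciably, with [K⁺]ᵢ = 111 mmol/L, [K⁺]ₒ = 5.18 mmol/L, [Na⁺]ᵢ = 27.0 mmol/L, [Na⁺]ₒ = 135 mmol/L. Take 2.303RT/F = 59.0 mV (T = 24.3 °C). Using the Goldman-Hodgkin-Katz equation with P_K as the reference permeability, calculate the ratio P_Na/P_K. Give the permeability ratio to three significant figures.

Let α = P_Na/P_K. GHK: Vm = 59.0·log₁₀[(Kₒ + α·Naₒ)/(Kᵢ + α·Naᵢ)].
10^(Vm/59.0) = 10^(32.0/59.0) = 3.4864
So 3.4864·(Kᵢ + α·Naᵢ) = Kₒ + α·Naₒ → α = (3.4864·111.0 − 5.18) / (135.0 − 3.4864·27.0)
α = (387 − 5.18) / (135.0 − 94.13) = 381.8/40.87 = 9.342

9.34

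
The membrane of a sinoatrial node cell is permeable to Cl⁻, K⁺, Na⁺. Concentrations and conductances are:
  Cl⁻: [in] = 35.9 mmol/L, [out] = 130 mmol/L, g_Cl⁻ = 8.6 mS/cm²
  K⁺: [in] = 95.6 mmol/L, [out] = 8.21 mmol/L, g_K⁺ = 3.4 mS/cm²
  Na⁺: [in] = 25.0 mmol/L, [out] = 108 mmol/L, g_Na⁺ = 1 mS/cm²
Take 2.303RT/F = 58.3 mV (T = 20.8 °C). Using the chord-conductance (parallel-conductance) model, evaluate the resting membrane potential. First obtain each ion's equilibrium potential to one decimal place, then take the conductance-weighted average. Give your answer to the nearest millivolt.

E_Cl⁻ = (58.3/-1)·log₁₀(130/35.9) = -32.6 mV
E_K⁺ = (58.3/1)·log₁₀(8.21/95.6) = -62.2 mV
E_Na⁺ = (58.3/1)·log₁₀(108/25.0) = 37.0 mV
Vm = (Σ gᵢEᵢ)/(Σ gᵢ) = (8.6·-32.6 + 3.4·-62.2 + 1·37.0) / (8.6 + 3.4 + 1)
= -454.84 / 13 = -34.99 mV

-35 mV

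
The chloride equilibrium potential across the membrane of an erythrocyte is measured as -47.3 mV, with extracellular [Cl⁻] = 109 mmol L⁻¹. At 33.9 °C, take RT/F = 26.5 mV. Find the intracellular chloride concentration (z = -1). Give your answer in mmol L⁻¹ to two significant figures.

Nernst: E = (26.5/-1) · ln([out]/[in]), so ln([out]/[in]) = -47.3 × -1 / 26.5 = 1.7849.
[out]/[in] = e^(1.7849) = 5.959.
[in] = 109 / 5.959 = 18.29 mmol L⁻¹.

18 mmol L⁻¹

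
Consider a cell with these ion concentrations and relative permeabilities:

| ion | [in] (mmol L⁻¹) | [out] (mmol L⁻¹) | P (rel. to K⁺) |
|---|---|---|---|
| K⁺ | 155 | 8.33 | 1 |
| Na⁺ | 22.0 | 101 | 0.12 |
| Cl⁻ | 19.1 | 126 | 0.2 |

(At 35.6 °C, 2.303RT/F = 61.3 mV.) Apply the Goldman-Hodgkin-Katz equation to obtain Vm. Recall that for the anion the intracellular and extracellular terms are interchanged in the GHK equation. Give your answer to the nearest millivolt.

-54 mV

Vm = 61.3 · log₁₀[(Σ P·[cation]ₒ + Σ P·[anion]ᵢ) / (Σ P·[cation]ᵢ + Σ P·[anion]ₒ)]
Numerator = 1×8.33 + 0.12×101 + 0.2×19.1 = 24.27
Denominator = 1×155 + 0.12×22.0 + 0.2×126 = 182.8
Vm = 61.3 · log₁₀(0.13274) = 61.3 × (-0.8770) = -53.76 mV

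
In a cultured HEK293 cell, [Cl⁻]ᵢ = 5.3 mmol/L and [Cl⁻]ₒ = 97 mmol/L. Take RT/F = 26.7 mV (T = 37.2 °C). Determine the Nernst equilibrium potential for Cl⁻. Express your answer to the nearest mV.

E = (26.7/z) · ln([Cl⁻]_out/[Cl⁻]_in) with z = -1.
For an anion, dividing by z = -1 reverses the sign.
= (26.7/-1) · ln(97/5.3) = -26.70 · ln(18.3)
= -26.70 · (2.9070) = -77.62 mV

-78 mV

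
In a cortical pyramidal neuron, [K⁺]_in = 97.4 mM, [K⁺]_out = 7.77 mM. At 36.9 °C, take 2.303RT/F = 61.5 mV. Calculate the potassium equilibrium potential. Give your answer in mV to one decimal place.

-67.5 mV

E = (61.5/z) · log₁₀([K⁺]_out/[K⁺]_in) with z = +1.
= (61.5/1) · log₁₀(7.77/97.4) = 61.50 · log₁₀(0.07977)
= 61.50 · (-1.0981) = -67.54 mV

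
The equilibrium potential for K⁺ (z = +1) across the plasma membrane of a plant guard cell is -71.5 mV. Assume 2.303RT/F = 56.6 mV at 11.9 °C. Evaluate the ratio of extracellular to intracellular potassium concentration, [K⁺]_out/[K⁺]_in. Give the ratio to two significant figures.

log₁₀([out]/[in]) = E·z/(56.6) = -71.5 × 1 / 56.6 = -1.2633
[out]/[in] = 10^(-1.2633) = 0.05454

0.055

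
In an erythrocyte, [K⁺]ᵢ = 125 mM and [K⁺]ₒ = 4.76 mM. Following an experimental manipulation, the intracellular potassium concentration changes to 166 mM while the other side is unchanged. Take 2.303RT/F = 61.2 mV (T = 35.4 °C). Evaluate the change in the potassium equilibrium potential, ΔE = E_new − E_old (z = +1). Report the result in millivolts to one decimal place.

-7.5 mV

E_old = (61.2/1)·log₁₀(4.76/125) = -86.86 mV
E_new = (61.2/1)·log₁₀(4.76/166) = -94.40 mV
ΔE = -94.40 − (-86.86) = -7.54 mV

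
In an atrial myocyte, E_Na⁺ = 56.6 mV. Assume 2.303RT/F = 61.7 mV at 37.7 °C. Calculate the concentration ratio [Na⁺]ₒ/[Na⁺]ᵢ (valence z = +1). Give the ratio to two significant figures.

log₁₀([out]/[in]) = E·z/(61.7) = 56.6 × 1 / 61.7 = 0.9173
[out]/[in] = 10^(0.9173) = 8.267

8.3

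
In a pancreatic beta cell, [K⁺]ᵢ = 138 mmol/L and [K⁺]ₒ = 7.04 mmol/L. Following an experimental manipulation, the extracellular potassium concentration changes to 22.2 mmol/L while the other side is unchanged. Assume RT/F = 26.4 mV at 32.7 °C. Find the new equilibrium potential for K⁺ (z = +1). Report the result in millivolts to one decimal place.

-48.2 mV

After the shift: [K⁺]_out = 22.2, [K⁺]_in = 138 mmol/L.
E_new = (26.4/1)·ln(22.2/138) = 26.40 · (-1.8272) = -48.24 mV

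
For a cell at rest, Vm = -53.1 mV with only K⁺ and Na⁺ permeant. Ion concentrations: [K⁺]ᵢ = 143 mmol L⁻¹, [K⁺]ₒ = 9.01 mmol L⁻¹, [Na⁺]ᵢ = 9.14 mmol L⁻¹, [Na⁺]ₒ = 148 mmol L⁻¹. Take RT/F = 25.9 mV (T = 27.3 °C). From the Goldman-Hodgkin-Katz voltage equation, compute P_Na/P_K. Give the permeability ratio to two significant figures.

0.064

Let α = P_Na/P_K. GHK: Vm = 25.9·ln[(Kₒ + α·Naₒ)/(Kᵢ + α·Naᵢ)].
e^(Vm/25.9) = e^(-53.1/25.9) = 0.12871
So 0.12871·(Kᵢ + α·Naᵢ) = Kₒ + α·Naₒ → α = (0.12871·143.0 − 9.01) / (148.0 − 0.12871·9.14)
α = (18.41 − 9.01) / (148.0 − 1.176) = 9.396/146.8 = 0.06399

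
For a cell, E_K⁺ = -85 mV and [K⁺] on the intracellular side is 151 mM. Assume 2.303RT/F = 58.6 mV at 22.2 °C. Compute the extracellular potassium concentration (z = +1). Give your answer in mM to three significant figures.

Nernst: E = (58.6/1) · log₁₀([out]/[in]), so log₁₀([out]/[in]) = -85.0 × 1 / 58.6 = -1.4505.
[out]/[in] = 10^(-1.4505) = 0.03544.
[out] = 0.03544 × 151 = 5.351 mM.

5.35 mM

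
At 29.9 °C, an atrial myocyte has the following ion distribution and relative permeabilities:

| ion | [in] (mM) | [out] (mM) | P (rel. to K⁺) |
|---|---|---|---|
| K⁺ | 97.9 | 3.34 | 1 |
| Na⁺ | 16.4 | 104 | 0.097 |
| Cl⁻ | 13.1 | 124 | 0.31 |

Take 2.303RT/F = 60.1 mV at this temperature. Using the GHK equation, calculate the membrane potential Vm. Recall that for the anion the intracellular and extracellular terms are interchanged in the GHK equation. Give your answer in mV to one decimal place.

Vm = 60.1 · log₁₀[(Σ P·[cation]ₒ + Σ P·[anion]ᵢ) / (Σ P·[cation]ᵢ + Σ P·[anion]ₒ)]
Numerator = 1×3.34 + 0.097×104 + 0.31×13.1 = 17.49
Denominator = 1×97.9 + 0.097×16.4 + 0.31×124 = 137.9
Vm = 60.1 · log₁₀(0.1268) = 60.1 × (-0.8969) = -53.90 mV

-53.9 mV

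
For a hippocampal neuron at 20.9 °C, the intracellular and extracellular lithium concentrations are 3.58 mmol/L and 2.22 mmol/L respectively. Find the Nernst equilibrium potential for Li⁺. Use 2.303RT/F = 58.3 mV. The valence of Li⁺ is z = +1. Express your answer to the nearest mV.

E = (58.3/z) · log₁₀([Li⁺]_out/[Li⁺]_in) with z = +1.
= (58.3/1) · log₁₀(2.22/3.58) = 58.30 · log₁₀(0.6201)
= 58.30 · (-0.2075) = -12.10 mV

-12 mV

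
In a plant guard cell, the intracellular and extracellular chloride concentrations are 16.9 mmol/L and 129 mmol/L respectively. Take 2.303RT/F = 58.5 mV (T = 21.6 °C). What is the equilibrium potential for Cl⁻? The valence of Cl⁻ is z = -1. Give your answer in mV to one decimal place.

E = (58.5/z) · log₁₀([Cl⁻]_out/[Cl⁻]_in) with z = -1.
For an anion, dividing by z = -1 reverses the sign.
= (58.5/-1) · log₁₀(129/16.9) = -58.50 · log₁₀(7.633)
= -58.50 · (0.8827) = -51.64 mV

-51.6 mV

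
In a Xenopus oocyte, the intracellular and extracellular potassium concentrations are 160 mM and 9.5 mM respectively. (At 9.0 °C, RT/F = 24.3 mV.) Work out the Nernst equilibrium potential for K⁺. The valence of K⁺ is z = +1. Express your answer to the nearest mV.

-69 mV

E = (24.3/z) · ln([K⁺]_out/[K⁺]_in) with z = +1.
= (24.3/1) · ln(9.5/160) = 24.30 · ln(0.05937)
= 24.30 · (-2.8239) = -68.62 mV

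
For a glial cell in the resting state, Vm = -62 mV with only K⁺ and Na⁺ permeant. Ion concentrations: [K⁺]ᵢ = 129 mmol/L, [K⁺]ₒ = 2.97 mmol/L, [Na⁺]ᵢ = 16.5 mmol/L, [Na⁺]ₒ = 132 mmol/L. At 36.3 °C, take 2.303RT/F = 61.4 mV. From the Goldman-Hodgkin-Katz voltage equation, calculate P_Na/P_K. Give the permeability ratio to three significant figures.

Let α = P_Na/P_K. GHK: Vm = 61.4·log₁₀[(Kₒ + α·Naₒ)/(Kᵢ + α·Naᵢ)].
10^(Vm/61.4) = 10^(-62.0/61.4) = 0.097775
So 0.097775·(Kᵢ + α·Naᵢ) = Kₒ + α·Naₒ → α = (0.097775·129.0 − 2.97) / (132.0 − 0.097775·16.5)
α = (12.61 − 2.97) / (132.0 − 1.613) = 9.643/130.4 = 0.07396

0.0740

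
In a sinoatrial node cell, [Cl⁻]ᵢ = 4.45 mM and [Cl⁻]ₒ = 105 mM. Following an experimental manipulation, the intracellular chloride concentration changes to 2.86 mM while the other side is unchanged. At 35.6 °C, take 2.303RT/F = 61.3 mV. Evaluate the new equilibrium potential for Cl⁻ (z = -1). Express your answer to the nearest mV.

After the shift: [Cl⁻]_out = 105, [Cl⁻]_in = 2.86 mM.
E_new = (61.3/-1)·log₁₀(105/2.86) = -61.30 · (1.5648) = -95.92 mV

-96 mV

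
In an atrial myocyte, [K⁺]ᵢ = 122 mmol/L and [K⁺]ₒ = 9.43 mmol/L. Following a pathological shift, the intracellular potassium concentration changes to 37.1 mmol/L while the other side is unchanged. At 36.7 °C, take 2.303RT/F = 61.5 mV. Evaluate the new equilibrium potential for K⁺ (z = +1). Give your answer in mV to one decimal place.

-36.6 mV

After the shift: [K⁺]_out = 9.43, [K⁺]_in = 37.1 mmol/L.
E_new = (61.5/1)·log₁₀(9.43/37.1) = 61.50 · (-0.5949) = -36.58 mV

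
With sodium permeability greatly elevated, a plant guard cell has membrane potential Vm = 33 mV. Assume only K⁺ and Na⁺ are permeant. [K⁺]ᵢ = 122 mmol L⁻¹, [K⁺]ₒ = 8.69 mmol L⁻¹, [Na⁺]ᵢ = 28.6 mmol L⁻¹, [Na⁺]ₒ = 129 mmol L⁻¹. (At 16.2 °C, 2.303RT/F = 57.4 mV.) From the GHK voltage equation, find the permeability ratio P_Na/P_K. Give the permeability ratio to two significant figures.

21

Let α = P_Na/P_K. GHK: Vm = 57.4·log₁₀[(Kₒ + α·Naₒ)/(Kᵢ + α·Naᵢ)].
10^(Vm/57.4) = 10^(33.0/57.4) = 3.7576
So 3.7576·(Kᵢ + α·Naᵢ) = Kₒ + α·Naₒ → α = (3.7576·122.0 − 8.69) / (129.0 − 3.7576·28.6)
α = (458.4 − 8.69) / (129.0 − 107.5) = 449.7/21.53 = 20.89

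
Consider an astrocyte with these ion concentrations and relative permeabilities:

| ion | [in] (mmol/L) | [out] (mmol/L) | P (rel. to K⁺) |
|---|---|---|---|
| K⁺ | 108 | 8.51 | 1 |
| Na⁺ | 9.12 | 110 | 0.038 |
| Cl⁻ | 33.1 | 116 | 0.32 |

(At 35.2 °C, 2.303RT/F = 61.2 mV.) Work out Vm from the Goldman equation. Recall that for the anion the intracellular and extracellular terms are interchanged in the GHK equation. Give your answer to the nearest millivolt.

-49 mV

Vm = 61.2 · log₁₀[(Σ P·[cation]ₒ + Σ P·[anion]ᵢ) / (Σ P·[cation]ᵢ + Σ P·[anion]ₒ)]
Numerator = 1×8.51 + 0.038×110 + 0.32×33.1 = 23.28
Denominator = 1×108 + 0.038×9.12 + 0.32×116 = 145.5
Vm = 61.2 · log₁₀(0.16005) = 61.2 × (-0.7957) = -48.70 mV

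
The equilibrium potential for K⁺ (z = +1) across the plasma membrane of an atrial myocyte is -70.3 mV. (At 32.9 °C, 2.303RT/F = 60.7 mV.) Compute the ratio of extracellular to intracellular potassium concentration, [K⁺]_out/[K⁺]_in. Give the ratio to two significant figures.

0.069

log₁₀([out]/[in]) = E·z/(60.7) = -70.3 × 1 / 60.7 = -1.1582
[out]/[in] = 10^(-1.1582) = 0.06948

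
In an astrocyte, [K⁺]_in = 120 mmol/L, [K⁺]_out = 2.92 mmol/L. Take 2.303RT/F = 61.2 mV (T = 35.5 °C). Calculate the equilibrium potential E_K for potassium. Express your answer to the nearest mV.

E = (61.2/z) · log₁₀([K⁺]_out/[K⁺]_in) with z = +1.
= (61.2/1) · log₁₀(2.92/120) = 61.20 · log₁₀(0.02433)
= 61.20 · (-1.6138) = -98.76 mV

-99 mV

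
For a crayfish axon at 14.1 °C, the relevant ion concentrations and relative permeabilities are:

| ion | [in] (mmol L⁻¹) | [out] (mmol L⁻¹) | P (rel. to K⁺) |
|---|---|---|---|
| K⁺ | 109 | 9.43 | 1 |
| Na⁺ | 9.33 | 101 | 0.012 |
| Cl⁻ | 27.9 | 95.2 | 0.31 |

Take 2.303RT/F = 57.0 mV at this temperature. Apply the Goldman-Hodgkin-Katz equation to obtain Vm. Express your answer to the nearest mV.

Vm = 57.0 · log₁₀[(Σ P·[cation]ₒ + Σ P·[anion]ᵢ) / (Σ P·[cation]ᵢ + Σ P·[anion]ₒ)]
Numerator = 1×9.43 + 0.012×101 + 0.31×27.9 = 19.29
Denominator = 1×109 + 0.012×9.33 + 0.31×95.2 = 138.6
Vm = 57.0 · log₁₀(0.13916) = 57.0 × (-0.8565) = -48.82 mV

-49 mV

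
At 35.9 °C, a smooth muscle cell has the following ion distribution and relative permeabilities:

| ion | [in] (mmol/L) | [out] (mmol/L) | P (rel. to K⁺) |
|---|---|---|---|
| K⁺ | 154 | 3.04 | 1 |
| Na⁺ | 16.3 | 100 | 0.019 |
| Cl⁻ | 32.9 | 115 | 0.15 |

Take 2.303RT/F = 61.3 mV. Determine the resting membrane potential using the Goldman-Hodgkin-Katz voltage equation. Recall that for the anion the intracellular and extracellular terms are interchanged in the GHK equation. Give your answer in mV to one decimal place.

-76.0 mV

Vm = 61.3 · log₁₀[(Σ P·[cation]ₒ + Σ P·[anion]ᵢ) / (Σ P·[cation]ᵢ + Σ P·[anion]ₒ)]
Numerator = 1×3.04 + 0.019×100 + 0.15×32.9 = 9.875
Denominator = 1×154 + 0.019×16.3 + 0.15×115 = 171.6
Vm = 61.3 · log₁₀(0.05756) = 61.3 × (-1.2399) = -76.00 mV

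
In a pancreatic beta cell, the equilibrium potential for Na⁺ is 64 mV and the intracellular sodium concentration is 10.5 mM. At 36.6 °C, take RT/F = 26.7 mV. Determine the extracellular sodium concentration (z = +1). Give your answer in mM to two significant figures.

Nernst: E = (26.7/1) · ln([out]/[in]), so ln([out]/[in]) = 64.0 × 1 / 26.7 = 2.3970.
[out]/[in] = e^(2.3970) = 10.99.
[out] = 10.99 × 10.5 = 115.4 mM.

120 mM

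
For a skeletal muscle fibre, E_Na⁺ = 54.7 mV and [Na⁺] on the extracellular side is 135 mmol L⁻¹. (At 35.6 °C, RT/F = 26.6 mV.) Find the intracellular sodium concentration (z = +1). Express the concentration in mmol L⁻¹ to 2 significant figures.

Nernst: E = (26.6/1) · ln([out]/[in]), so ln([out]/[in]) = 54.7 × 1 / 26.6 = 2.0564.
[out]/[in] = e^(2.0564) = 7.818.
[in] = 135 / 7.818 = 17.27 mmol L⁻¹.

17 mmol L⁻¹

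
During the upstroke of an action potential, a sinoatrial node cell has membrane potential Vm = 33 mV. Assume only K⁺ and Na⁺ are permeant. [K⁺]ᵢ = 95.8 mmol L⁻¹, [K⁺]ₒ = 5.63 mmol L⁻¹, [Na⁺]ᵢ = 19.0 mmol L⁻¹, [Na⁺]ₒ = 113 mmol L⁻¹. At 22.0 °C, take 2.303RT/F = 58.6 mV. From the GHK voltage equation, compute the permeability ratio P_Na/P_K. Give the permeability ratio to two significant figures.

7.9

Let α = P_Na/P_K. GHK: Vm = 58.6·log₁₀[(Kₒ + α·Naₒ)/(Kᵢ + α·Naᵢ)].
10^(Vm/58.6) = 10^(33.0/58.6) = 3.6571
So 3.6571·(Kᵢ + α·Naᵢ) = Kₒ + α·Naₒ → α = (3.6571·95.8 − 5.63) / (113.0 − 3.6571·19.0)
α = (350.4 − 5.63) / (113.0 − 69.49) = 344.7/43.51 = 7.922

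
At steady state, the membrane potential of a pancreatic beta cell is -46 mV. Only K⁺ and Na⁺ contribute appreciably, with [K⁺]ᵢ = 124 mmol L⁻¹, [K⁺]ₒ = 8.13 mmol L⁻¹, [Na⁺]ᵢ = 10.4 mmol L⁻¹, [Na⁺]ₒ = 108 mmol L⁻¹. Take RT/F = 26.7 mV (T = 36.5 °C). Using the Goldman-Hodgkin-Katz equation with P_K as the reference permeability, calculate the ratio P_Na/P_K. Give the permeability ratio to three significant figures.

Let α = P_Na/P_K. GHK: Vm = 26.7·ln[(Kₒ + α·Naₒ)/(Kᵢ + α·Naᵢ)].
e^(Vm/26.7) = e^(-46.0/26.7) = 0.17856
So 0.17856·(Kᵢ + α·Naᵢ) = Kₒ + α·Naₒ → α = (0.17856·124.0 − 8.13) / (108.0 − 0.17856·10.4)
α = (22.14 − 8.13) / (108.0 − 1.857) = 14.01/106.1 = 0.132

0.132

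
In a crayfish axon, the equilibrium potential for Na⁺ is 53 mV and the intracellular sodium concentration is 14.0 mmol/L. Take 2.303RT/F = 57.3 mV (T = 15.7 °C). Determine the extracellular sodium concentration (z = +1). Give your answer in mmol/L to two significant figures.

120 mmol/L

Nernst: E = (57.3/1) · log₁₀([out]/[in]), so log₁₀([out]/[in]) = 53.0 × 1 / 57.3 = 0.9250.
[out]/[in] = 10^(0.9250) = 8.413.
[out] = 8.413 × 14.0 = 117.8 mmol/L.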